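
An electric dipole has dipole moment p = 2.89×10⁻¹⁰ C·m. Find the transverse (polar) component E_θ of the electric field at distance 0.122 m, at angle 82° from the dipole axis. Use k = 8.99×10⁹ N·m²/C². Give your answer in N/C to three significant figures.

For a dipole, E_θ = (kp sinθ)/r³.
kp/r³ = (8.99×10⁹)(2.89×10⁻¹⁰)/(0.122)³ = 1431 N/C.
E_θ = 1431·sin82° = 1417 N/C.

E_θ ≈ 1420 N/C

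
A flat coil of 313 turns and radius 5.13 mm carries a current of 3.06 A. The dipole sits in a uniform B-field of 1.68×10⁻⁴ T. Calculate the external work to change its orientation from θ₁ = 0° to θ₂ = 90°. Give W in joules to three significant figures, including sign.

m = NIA = NIπa² = 313·(3.06)·π·(0.00513)² = 0.07919 A·m².
W_ext = ΔU = −mB cosθ₂ + mB cosθ₁ = mB(cosθ₁ − cosθ₂).
W = (0.07919)(1.68×10⁻⁴)·(cos0° − cos90°) = (1.330×10⁻⁵)·(+1.0000) = 1.330×10⁻⁵ J.

W ≈ 1.33×10⁻⁵ J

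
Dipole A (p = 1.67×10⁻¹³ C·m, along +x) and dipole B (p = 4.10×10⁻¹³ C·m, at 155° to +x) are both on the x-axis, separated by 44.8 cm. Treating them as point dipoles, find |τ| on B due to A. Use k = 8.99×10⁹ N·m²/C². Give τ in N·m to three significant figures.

τ ≈ 5.79×10⁻¹⁵ N·m

The second dipole sits on the axis of the first, so the field there is axial: E₁ = 2kp₁/r³ along +x.
E₁ = 2(8.99×10⁹)(1.67×10⁻¹³)/(0.448)³ = 0.03339 N/C.
Torque on the second dipole: τ = p₂ E₁ sinθ.
τ = (4.10×10⁻¹³)(0.03339)·sin155° = 5.786×10⁻¹⁵ N·m.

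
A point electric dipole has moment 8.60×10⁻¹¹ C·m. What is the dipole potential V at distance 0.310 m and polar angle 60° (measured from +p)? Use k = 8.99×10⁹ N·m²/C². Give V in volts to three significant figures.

The dipole potential is V = kp cosθ / r².
V = (8.99×10⁹)(8.60×10⁻¹¹)·cos60° / (0.310)² = 4.023 V.

V ≈ 4.02 V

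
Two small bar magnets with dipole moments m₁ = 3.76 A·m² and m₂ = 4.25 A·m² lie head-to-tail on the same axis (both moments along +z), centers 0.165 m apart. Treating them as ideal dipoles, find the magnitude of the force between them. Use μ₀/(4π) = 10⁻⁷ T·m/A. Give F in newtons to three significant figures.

On-axis B of dipole 1: B = (μ₀/4π)·2m₁/r³. Force on dipole 2: F = m₂·dB/dr.
dB/dr = −(μ₀/4π)·6m₁/r⁴, so |F| = (μ₀/4π)·6m₁m₂/r⁴.
F = 6(10⁻⁷)(3.76)(4.25)/(0.165)⁴ = 0.01294 N.

F ≈ 0.0129 N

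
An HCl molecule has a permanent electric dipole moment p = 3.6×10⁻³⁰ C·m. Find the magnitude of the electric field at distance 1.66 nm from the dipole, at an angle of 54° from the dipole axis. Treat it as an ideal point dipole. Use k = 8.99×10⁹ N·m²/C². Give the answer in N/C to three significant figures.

E ≈ 1.01×10⁷ N/C

At angle θ the dipole field magnitude is E = (kp/r³)·√(1 + 3cos²θ).
kp/r³ = (8.99×10⁹)(3.60×10⁻³⁰) / (1.66×10⁻⁹)³ = 7.075×10⁶ N/C.
√(1 + 3cos²54°) = √(1 + 3·0.3455) = √2.0365 ≈ 1.4271.
E ≈ 7.075×10⁶ × 1.427 = 1.010×10⁷ N/C.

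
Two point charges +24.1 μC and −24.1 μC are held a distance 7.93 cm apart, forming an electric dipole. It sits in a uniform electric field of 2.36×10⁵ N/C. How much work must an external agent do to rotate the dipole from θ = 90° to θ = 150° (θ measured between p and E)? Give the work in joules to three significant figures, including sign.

W ≈ 0.391 J

Dipole moment p = qd = (2.41×10⁻⁵ C)(0.0793 m) = 1.911×10⁻⁶ C·m.
W_ext = ΔU = U(θ₂) − U(θ₁) = −pE cosθ₂ − (−pE cosθ₁) = pE(cosθ₁ − cosθ₂).
W = (1.911×10⁻⁶)(2.36×10⁵)·(cos90° − cos150°) = (0.4510)·(+0.8660) = 0.3906 J.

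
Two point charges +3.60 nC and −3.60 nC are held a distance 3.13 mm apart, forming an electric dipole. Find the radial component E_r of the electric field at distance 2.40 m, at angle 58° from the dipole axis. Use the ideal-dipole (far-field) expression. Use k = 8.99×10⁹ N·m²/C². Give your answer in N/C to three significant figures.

E_r ≈ 0.00777 N/C

Dipole moment p = qd = (3.60×10⁻⁹ C)(0.00313 m) = 1.127×10⁻¹¹ C·m.
For a dipole, E_r = (2kp cosθ)/r³.
kp/r³ = (8.99×10⁹)(1.127×10⁻¹¹)/(2.40)³ = 0.007329 N/C.
E_r = 2·0.007329·cos58° = 0.007768 N/C.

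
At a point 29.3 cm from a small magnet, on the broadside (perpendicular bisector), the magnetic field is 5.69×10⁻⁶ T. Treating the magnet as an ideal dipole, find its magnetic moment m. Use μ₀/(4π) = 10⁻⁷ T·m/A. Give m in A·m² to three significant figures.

In the equatorial plane B = (μ₀/4π)·m/r³, so m = Br³·4π/(μ₀).
m = (5.69×10⁻⁶)·(0.293)³ / (10⁻⁷) = 1.431 A·m².

m ≈ 1.43 A·m²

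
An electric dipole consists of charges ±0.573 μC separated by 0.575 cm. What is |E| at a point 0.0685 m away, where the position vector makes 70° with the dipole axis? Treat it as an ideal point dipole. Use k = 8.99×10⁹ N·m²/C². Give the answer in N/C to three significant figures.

E ≈ 1.07×10⁵ N/C

Dipole moment p = qd = (5.73×10⁻⁷ C)(0.00575 m) = 3.295×10⁻⁹ C·m.
At angle θ the dipole field magnitude is E = (kp/r³)·√(1 + 3cos²θ).
kp/r³ = (8.99×10⁹)(3.295×10⁻⁹) / (0.0685)³ = 9.216×10⁴ N/C.
√(1 + 3cos²70°) = √(1 + 3·0.1170) = √1.3509 ≈ 1.1623.
E ≈ 9.216×10⁴ × 1.162 = 1.071×10⁵ N/C.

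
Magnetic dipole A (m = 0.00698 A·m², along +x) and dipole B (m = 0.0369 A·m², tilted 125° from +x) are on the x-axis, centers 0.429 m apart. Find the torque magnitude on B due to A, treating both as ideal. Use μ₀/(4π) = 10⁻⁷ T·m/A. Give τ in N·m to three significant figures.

Dipole B is on the axis of dipole A, so B₁ there is axial: B₁ = (μ₀/4π)·2m₁/r³ along +x.
B₁ = 2(10⁻⁷)(0.00698)/(0.429)³ = 1.768×10⁻⁸ T.
τ = m₂ B₁ sinθ.
τ = (0.0369)(1.768×10⁻⁸)·sin125° = 5.344×10⁻¹⁰ N·m.

τ ≈ 5.34×10⁻¹⁰ N·m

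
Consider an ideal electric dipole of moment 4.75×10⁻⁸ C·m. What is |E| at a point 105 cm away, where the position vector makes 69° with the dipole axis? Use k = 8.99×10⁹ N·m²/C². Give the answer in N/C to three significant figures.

At angle θ the dipole field magnitude is E = (kp/r³)·√(1 + 3cos²θ).
kp/r³ = (8.99×10⁹)(4.75×10⁻⁸) / (1.05)³ = 368.9 N/C.
√(1 + 3cos²69°) = √(1 + 3·0.1284) = √1.3853 ≈ 1.1770.
E ≈ 368.9 × 1.177 = 434.2 N/C.

E ≈ 434 N/C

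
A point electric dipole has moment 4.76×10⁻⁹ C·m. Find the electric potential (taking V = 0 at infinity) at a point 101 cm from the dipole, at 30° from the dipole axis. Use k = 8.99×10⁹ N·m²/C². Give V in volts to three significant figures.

The dipole potential is V = kp cosθ / r².
V = (8.99×10⁹)(4.76×10⁻⁹)·cos30° / (1.01)² = 36.33 V.

V ≈ 36.3 V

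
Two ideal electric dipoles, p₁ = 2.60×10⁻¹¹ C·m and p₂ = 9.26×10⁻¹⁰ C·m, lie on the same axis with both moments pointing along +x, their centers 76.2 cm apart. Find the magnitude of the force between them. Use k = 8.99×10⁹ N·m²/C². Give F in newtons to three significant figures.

F ≈ 3.85×10⁻⁹ N

On-axis field of dipole 1 at distance r: E = 2kp₁/r³. Force on dipole 2 is F = p₂·dE/dr (gradient along axis).
dE/dr = −6kp₁/r⁴, so |F| = 6kp₁p₂/r⁴ (attractive for aligned moments).
F = 6(8.99×10⁹)(2.60×10⁻¹¹)(9.26×10⁻¹⁰)/(0.762)⁴ = 3.852×10⁻⁹ N.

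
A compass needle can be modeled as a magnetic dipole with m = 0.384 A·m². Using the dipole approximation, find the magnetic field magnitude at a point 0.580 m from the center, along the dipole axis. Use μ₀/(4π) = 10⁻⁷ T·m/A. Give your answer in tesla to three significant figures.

On axis B = (μ₀/4π)·2m/r³.
B = 2·(10⁻⁷)·(0.384) / (0.580)³ = 3.936×10⁻⁷ T.

B ≈ 3.94×10⁻⁷ T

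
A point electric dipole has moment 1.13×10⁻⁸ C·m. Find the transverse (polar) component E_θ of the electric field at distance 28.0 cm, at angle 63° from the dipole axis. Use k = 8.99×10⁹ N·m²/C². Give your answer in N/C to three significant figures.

For a dipole, E_θ = (kp sinθ)/r³.
kp/r³ = (8.99×10⁹)(1.13×10⁻⁸)/(0.280)³ = 4628 N/C.
E_θ = 4628·sin63° = 4123 N/C.

E_θ ≈ 4120 N/C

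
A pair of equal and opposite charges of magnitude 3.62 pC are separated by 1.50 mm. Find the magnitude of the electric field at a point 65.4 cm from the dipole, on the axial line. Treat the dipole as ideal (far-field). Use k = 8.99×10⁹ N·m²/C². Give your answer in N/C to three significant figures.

E ≈ 3.49×10⁻⁴ N/C

Dipole moment p = qd = (3.62×10⁻¹² C)(0.00150 m) = 5.43×10⁻¹⁵ C·m.
On the dipole axis E = 2kp/r³.
E = 2·(8.99×10⁹)(5.43×10⁻¹⁵) / (0.654)³ = 3.490×10⁻⁴ N/C.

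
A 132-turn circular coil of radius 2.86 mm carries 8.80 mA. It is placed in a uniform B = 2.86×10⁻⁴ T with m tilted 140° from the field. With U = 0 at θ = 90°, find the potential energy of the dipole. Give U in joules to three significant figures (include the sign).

m = NIA = NIπa² = 132·(0.00880)·π·(0.00286)² = 2.985×10⁻⁵ A·m².
U = −m·B = −mB cosθ.
U = −(2.985×10⁻⁵)(2.86×10⁻⁴)·cos140° = 6.540×10⁻⁹ J.

U ≈ 6.54×10⁻⁹ J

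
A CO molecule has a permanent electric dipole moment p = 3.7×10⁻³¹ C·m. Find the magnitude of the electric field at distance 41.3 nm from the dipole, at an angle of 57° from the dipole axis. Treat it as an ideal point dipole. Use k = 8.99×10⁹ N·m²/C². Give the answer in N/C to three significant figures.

At angle θ the dipole field magnitude is E = (kp/r³)·√(1 + 3cos²θ).
kp/r³ = (8.99×10⁹)(3.70×10⁻³¹) / (4.13×10⁻⁸)³ = 47.22 N/C.
√(1 + 3cos²57°) = √(1 + 3·0.2966) = √1.8899 ≈ 1.3747.
E ≈ 47.22 × 1.375 = 64.91 N/C.

E ≈ 64.9 N/C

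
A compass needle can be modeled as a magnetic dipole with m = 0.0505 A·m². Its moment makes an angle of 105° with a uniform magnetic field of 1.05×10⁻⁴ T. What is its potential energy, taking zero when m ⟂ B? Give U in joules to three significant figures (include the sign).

U ≈ 1.37×10⁻⁶ J

U = −m·B = −mB cosθ.
U = −(0.0505)(1.05×10⁻⁴)·cos105° = 1.372×10⁻⁶ J.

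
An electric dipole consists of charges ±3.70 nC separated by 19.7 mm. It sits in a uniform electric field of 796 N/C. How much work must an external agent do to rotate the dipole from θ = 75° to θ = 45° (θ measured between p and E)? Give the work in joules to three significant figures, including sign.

Dipole moment p = qd = (3.70×10⁻⁹ C)(0.0197 m) = 7.289×10⁻¹¹ C·m.
W_ext = ΔU = U(θ₂) − U(θ₁) = −pE cosθ₂ − (−pE cosθ₁) = pE(cosθ₁ − cosθ₂).
W = (7.289×10⁻¹¹)(796)·(cos75° − cos45°) = (5.802×10⁻⁸)·(-0.4483) = -2.601×10⁻⁸ J.

W ≈ -2.60×10⁻⁸ J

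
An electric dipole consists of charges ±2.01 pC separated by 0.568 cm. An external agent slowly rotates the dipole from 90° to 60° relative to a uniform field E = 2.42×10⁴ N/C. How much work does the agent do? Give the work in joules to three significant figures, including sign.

W ≈ -1.38×10⁻¹⁰ J

Dipole moment p = qd = (2.01×10⁻¹² C)(0.00568 m) = 1.142×10⁻¹⁴ C·m.
W_ext = ΔU = U(θ₂) − U(θ₁) = −pE cosθ₂ − (−pE cosθ₁) = pE(cosθ₁ − cosθ₂).
W = (1.142×10⁻¹⁴)(2.42×10⁴)·(cos90° − cos60°) = (2.764×10⁻¹⁰)·(-0.5000) = -1.382×10⁻¹⁰ J.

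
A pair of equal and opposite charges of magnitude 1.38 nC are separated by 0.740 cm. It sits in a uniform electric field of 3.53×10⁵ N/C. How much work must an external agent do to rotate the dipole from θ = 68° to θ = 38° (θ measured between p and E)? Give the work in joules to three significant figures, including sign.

Dipole moment p = qd = (1.38×10⁻⁹ C)(0.00740 m) = 1.021×10⁻¹¹ C·m.
W_ext = ΔU = U(θ₂) − U(θ₁) = −pE cosθ₂ − (−pE cosθ₁) = pE(cosθ₁ − cosθ₂).
W = (1.021×10⁻¹¹)(3.53×10⁵)·(cos68° − cos38°) = (3.604×10⁻⁶)·(-0.4134) = -1.490×10⁻⁶ J.

W ≈ -1.49×10⁻⁶ J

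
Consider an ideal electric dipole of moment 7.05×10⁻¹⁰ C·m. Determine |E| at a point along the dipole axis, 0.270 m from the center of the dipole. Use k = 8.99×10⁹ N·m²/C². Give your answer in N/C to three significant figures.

E ≈ 644 N/C

On the dipole axis E = 2kp/r³.
E = 2·(8.99×10⁹)(7.05×10⁻¹⁰) / (0.270)³ = 644.0 N/C.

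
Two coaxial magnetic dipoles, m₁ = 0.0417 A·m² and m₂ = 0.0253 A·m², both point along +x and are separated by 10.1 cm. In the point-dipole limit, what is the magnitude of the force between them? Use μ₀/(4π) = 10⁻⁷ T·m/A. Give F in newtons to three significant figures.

F ≈ 6.08×10⁻⁶ N

On-axis B of dipole 1: B = (μ₀/4π)·2m₁/r³. Force on dipole 2: F = m₂·dB/dr.
dB/dr = −(μ₀/4π)·6m₁/r⁴, so |F| = (μ₀/4π)·6m₁m₂/r⁴.
F = 6(10⁻⁷)(0.0417)(0.0253)/(0.101)⁴ = 6.083×10⁻⁶ N.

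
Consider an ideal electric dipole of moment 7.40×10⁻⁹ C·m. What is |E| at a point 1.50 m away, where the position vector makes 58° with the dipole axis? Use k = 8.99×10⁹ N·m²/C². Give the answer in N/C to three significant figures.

At angle θ the dipole field magnitude is E = (kp/r³)·√(1 + 3cos²θ).
kp/r³ = (8.99×10⁹)(7.40×10⁻⁹) / (1.50)³ = 19.71 N/C.
√(1 + 3cos²58°) = √(1 + 3·0.2808) = √1.8424 ≈ 1.3574.
E ≈ 19.71 × 1.357 = 26.76 N/C.

E ≈ 26.8 N/C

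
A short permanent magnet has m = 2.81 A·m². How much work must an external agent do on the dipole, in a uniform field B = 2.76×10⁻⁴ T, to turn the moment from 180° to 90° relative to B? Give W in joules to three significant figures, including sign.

W ≈ -7.76×10⁻⁴ J

W_ext = ΔU = −mB cosθ₂ + mB cosθ₁ = mB(cosθ₁ − cosθ₂).
W = (2.81)(2.76×10⁻⁴)·(cos180° − cos90°) = (7.756×10⁻⁴)·(-1.0000) = -7.756×10⁻⁴ J.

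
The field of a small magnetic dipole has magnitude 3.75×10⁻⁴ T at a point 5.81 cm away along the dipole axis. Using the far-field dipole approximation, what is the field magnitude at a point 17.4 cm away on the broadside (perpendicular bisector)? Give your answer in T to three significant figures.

Dipole fields scale as 1/r³ in the far field.
The axial field is twice the equatorial field at the same r, so the geometry factor is 1/2.
B₂ = B₁ · (1/2) · (r₁/r₂)³ = 3.75×10⁻⁴ · 0.5 · (5.81/17.4)³.
(r₁/r₂)³ = (0.3339)³ = 0.03723.
B₂ ≈ 6.980×10⁻⁶ T.

B ≈ 6.98×10⁻⁶ T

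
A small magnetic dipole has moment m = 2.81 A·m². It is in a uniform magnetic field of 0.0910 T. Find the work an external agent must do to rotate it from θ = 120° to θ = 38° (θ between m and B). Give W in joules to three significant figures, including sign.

W_ext = ΔU = −mB cosθ₂ + mB cosθ₁ = mB(cosθ₁ − cosθ₂).
W = (2.81)(0.0910)·(cos120° − cos38°) = (0.2557)·(-1.2880) = -0.3294 J.

W ≈ -0.329 J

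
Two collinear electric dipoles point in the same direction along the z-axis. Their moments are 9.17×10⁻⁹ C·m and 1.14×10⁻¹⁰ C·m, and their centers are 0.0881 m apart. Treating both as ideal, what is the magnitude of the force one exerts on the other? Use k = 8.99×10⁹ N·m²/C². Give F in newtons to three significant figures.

F ≈ 9.36×10⁻⁴ N

On-axis field of dipole 1 at distance r: E = 2kp₁/r³. Force on dipole 2 is F = p₂·dE/dr (gradient along axis).
dE/dr = −6kp₁/r⁴, so |F| = 6kp₁p₂/r⁴ (attractive for aligned moments).
F = 6(8.99×10⁹)(9.17×10⁻⁹)(1.14×10⁻¹⁰)/(0.0881)⁴ = 9.360×10⁻⁴ N.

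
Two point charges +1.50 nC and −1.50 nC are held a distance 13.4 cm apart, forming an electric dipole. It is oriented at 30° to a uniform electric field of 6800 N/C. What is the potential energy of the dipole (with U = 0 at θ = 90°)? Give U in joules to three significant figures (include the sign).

Dipole moment p = qd = (1.50×10⁻⁹ C)(0.134 m) = 2.01×10⁻¹⁰ C·m.
U = −p·E = −pE cosθ.
U = −(2.01×10⁻¹⁰)(6800)·cos30° = -1.184×10⁻⁶ J.

U ≈ -1.18×10⁻⁶ J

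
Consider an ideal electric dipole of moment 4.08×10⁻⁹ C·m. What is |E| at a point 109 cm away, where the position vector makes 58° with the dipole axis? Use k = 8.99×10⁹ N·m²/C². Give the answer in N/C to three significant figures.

E ≈ 38.4 N/C

At angle θ the dipole field magnitude is E = (kp/r³)·√(1 + 3cos²θ).
kp/r³ = (8.99×10⁹)(4.08×10⁻⁹) / (1.09)³ = 28.32 N/C.
√(1 + 3cos²58°) = √(1 + 3·0.2808) = √1.8424 ≈ 1.3574.
E ≈ 28.32 × 1.357 = 38.44 N/C.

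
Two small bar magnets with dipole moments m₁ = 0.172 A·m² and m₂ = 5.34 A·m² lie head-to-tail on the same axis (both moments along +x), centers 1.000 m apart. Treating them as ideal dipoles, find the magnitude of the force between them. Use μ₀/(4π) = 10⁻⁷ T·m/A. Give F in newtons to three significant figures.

On-axis B of dipole 1: B = (μ₀/4π)·2m₁/r³. Force on dipole 2: F = m₂·dB/dr.
dB/dr = −(μ₀/4π)·6m₁/r⁴, so |F| = (μ₀/4π)·6m₁m₂/r⁴.
F = 6(10⁻⁷)(0.172)(5.34)/(1.00)⁴ = 5.511×10⁻⁷ N.

F ≈ 5.51×10⁻⁷ N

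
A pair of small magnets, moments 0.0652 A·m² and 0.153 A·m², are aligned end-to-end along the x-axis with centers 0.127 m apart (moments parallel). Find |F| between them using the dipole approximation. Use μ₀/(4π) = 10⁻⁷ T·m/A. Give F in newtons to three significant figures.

On-axis B of dipole 1: B = (μ₀/4π)·2m₁/r³. Force on dipole 2: F = m₂·dB/dr.
dB/dr = −(μ₀/4π)·6m₁/r⁴, so |F| = (μ₀/4π)·6m₁m₂/r⁴.
F = 6(10⁻⁷)(0.0652)(0.153)/(0.127)⁴ = 2.301×10⁻⁵ N.

F ≈ 2.30×10⁻⁵ N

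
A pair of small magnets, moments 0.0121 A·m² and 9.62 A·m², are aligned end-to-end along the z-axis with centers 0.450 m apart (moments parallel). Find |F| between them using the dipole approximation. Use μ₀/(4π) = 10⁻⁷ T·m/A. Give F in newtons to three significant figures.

On-axis B of dipole 1: B = (μ₀/4π)·2m₁/r³. Force on dipole 2: F = m₂·dB/dr.
dB/dr = −(μ₀/4π)·6m₁/r⁴, so |F| = (μ₀/4π)·6m₁m₂/r⁴.
F = 6(10⁻⁷)(0.0121)(9.62)/(0.450)⁴ = 1.703×10⁻⁶ N.

F ≈ 1.70×10⁻⁶ N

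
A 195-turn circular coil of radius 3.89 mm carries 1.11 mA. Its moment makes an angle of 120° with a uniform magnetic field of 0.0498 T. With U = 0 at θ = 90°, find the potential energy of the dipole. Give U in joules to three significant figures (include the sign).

U ≈ 2.56×10⁻⁷ J

m = NIA = NIπa² = 195·(0.00111)·π·(0.00389)² = 1.029×10⁻⁵ A·m².
U = −m·B = −mB cosθ.
U = −(1.029×10⁻⁵)(0.0498)·cos120° = 2.562×10⁻⁷ J.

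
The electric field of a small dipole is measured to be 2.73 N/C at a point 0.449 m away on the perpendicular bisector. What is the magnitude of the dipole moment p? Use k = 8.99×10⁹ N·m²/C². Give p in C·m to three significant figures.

In the equatorial plane E = kp/r³, so p = Er³/(k).
p = (2.73)·(0.449)³ / (8.99×10⁹) = 2.749×10⁻¹¹ C·m.

p ≈ 2.75×10⁻¹¹ C·m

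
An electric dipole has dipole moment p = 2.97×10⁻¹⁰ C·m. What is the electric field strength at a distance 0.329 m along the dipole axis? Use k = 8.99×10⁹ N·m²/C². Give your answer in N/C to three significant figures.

On the dipole axis E = 2kp/r³.
E = 2·(8.99×10⁹)(2.97×10⁻¹⁰) / (0.329)³ = 150.0 N/C.

E ≈ 150 N/C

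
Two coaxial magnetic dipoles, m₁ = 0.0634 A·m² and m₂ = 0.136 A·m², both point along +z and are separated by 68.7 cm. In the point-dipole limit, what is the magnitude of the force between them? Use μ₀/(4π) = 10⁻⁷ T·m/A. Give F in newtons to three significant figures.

F ≈ 2.32×10⁻⁸ N

On-axis B of dipole 1: B = (μ₀/4π)·2m₁/r³. Force on dipole 2: F = m₂·dB/dr.
dB/dr = −(μ₀/4π)·6m₁/r⁴, so |F| = (μ₀/4π)·6m₁m₂/r⁴.
F = 6(10⁻⁷)(0.0634)(0.136)/(0.687)⁴ = 2.322×10⁻⁸ N.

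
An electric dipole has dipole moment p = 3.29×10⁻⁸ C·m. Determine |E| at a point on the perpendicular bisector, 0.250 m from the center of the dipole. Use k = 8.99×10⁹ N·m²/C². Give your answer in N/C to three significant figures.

E ≈ 1.89×10⁴ N/C

In the equatorial plane E = kp/r³.
E = (8.99×10⁹)(3.29×10⁻⁸) / (0.250)³ = 1.893×10⁴ N/C.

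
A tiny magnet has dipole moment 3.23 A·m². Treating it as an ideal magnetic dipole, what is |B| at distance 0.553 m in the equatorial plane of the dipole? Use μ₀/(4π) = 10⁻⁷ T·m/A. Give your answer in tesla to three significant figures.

B ≈ 1.91×10⁻⁶ T

In the equatorial plane B = (μ₀/4π)·m/r³ (half the axial value).
B = (10⁻⁷)·(3.23) / (0.553)³ = 1.910×10⁻⁶ T.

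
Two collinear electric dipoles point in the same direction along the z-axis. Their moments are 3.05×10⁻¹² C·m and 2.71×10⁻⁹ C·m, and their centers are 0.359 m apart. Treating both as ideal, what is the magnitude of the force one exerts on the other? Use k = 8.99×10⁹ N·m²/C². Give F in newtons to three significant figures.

On-axis field of dipole 1 at distance r: E = 2kp₁/r³. Force on dipole 2 is F = p₂·dE/dr (gradient along axis).
dE/dr = −6kp₁/r⁴, so |F| = 6kp₁p₂/r⁴ (attractive for aligned moments).
F = 6(8.99×10⁹)(3.05×10⁻¹²)(2.71×10⁻⁹)/(0.359)⁴ = 2.684×10⁻⁸ N.

F ≈ 2.68×10⁻⁸ N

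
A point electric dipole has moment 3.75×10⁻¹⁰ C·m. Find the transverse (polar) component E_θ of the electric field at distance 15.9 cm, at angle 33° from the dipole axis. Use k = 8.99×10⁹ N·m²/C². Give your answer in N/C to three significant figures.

For a dipole, E_θ = (kp sinθ)/r³.
kp/r³ = (8.99×10⁹)(3.75×10⁻¹⁰)/(0.159)³ = 838.7 N/C.
E_θ = 838.7·sin33° = 456.8 N/C.

E_θ ≈ 457 N/C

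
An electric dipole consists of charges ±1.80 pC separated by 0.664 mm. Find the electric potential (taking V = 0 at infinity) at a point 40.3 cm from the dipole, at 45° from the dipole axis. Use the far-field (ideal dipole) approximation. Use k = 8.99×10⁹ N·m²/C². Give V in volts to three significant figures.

V ≈ 4.68×10⁻⁵ V

Dipole moment p = qd = (1.80×10⁻¹² C)(6.64×10⁻⁴ m) = 1.195×10⁻¹⁵ C·m.
The dipole potential is V = kp cosθ / r².
V = (8.99×10⁹)(1.195×10⁻¹⁵)·cos45° / (0.403)² = 4.677×10⁻⁵ V.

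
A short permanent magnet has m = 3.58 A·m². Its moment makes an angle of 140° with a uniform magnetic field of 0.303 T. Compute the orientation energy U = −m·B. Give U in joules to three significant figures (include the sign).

U = −m·B = −mB cosθ.
U = −(3.58)(0.303)·cos140° = 0.8310 J.

U ≈ 0.831 J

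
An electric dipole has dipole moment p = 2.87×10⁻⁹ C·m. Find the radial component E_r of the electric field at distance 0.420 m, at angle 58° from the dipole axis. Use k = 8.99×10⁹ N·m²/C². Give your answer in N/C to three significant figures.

For a dipole, E_r = (2kp cosθ)/r³.
kp/r³ = (8.99×10⁹)(2.87×10⁻⁹)/(0.420)³ = 348.3 N/C.
E_r = 2·348.3·cos58° = 369.1 N/C.

E_r ≈ 369 N/C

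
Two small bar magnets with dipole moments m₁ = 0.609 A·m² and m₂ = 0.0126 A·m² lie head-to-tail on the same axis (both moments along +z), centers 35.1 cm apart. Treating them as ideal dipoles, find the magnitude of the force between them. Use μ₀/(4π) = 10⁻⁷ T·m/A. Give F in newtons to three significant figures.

F ≈ 3.03×10⁻⁷ N

On-axis B of dipole 1: B = (μ₀/4π)·2m₁/r³. Force on dipole 2: F = m₂·dB/dr.
dB/dr = −(μ₀/4π)·6m₁/r⁴, so |F| = (μ₀/4π)·6m₁m₂/r⁴.
F = 6(10⁻⁷)(0.609)(0.0126)/(0.351)⁴ = 3.033×10⁻⁷ N.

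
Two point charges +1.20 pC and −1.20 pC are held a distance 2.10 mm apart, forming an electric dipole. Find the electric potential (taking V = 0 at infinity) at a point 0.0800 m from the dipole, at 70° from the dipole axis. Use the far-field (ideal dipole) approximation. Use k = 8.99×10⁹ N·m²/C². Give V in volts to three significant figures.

Dipole moment p = qd = (1.20×10⁻¹² C)(0.00210 m) = 2.52×10⁻¹⁵ C·m.
The dipole potential is V = kp cosθ / r².
V = (8.99×10⁹)(2.52×10⁻¹⁵)·cos70° / (0.0800)² = 0.001211 V.

V ≈ 0.00121 V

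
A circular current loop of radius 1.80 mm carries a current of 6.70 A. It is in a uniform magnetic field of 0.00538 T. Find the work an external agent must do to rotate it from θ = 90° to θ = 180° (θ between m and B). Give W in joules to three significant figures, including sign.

W ≈ 3.67×10⁻⁷ J

Magnetic moment m = IA = Iπa² = (6.70)·π·(0.00180)² = 6.82×10⁻⁵ A·m².
W_ext = ΔU = −mB cosθ₂ + mB cosθ₁ = mB(cosθ₁ − cosθ₂).
W = (6.82×10⁻⁵)(0.00538)·(cos90° − cos180°) = (3.669×10⁻⁷)·(+1.0000) = 3.669×10⁻⁷ J.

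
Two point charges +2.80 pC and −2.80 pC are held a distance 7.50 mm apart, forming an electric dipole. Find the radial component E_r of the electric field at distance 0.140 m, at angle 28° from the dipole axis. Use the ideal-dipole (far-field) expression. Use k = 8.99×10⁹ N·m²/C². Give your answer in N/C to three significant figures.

Dipole moment p = qd = (2.80×10⁻¹² C)(0.00750 m) = 2.10×10⁻¹⁴ C·m.
For a dipole, E_r = (2kp cosθ)/r³.
kp/r³ = (8.99×10⁹)(2.10×10⁻¹⁴)/(0.140)³ = 0.06880 N/C.
E_r = 2·0.06880·cos28° = 0.1215 N/C.

E_r ≈ 0.121 N/C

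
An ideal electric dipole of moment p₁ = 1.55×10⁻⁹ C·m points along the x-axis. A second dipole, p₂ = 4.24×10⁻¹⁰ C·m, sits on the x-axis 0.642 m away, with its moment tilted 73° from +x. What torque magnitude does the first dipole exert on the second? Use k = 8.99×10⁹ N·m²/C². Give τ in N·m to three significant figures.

τ ≈ 4.27×10⁻⁸ N·m

The second dipole sits on the axis of the first, so the field there is axial: E₁ = 2kp₁/r³ along +x.
E₁ = 2(8.99×10⁹)(1.55×10⁻⁹)/(0.642)³ = 105.3 N/C.
Torque on the second dipole: τ = p₂ E₁ sinθ.
τ = (4.24×10⁻¹⁰)(105.3)·sin73° = 4.270×10⁻⁸ N·m.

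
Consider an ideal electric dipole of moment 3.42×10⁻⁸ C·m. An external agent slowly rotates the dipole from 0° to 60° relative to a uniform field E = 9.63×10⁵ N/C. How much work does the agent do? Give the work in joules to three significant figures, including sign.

W_ext = ΔU = U(θ₂) − U(θ₁) = −pE cosθ₂ − (−pE cosθ₁) = pE(cosθ₁ − cosθ₂).
W = (3.42×10⁻⁸)(9.63×10⁵)·(cos0° − cos60°) = (0.03293)·(+0.5000) = 0.01647 J.

W ≈ 0.0165 J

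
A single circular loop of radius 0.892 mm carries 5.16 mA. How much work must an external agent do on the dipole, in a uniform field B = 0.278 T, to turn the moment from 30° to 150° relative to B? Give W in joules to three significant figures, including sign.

W ≈ 6.21×10⁻⁹ J

Magnetic moment m = IA = Iπa² = (0.00516)·π·(8.92×10⁻⁴)² = 1.29×10⁻⁸ A·m².
W_ext = ΔU = −mB cosθ₂ + mB cosθ₁ = mB(cosθ₁ − cosθ₂).
W = (1.29×10⁻⁸)(0.278)·(cos30° − cos150°) = (3.586×10⁻⁹)·(+1.7321) = 6.211×10⁻⁹ J.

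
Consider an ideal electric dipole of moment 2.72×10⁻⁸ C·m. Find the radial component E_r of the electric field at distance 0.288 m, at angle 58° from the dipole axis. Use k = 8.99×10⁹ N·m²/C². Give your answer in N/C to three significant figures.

For a dipole, E_r = (2kp cosθ)/r³.
kp/r³ = (8.99×10⁹)(2.72×10⁻⁸)/(0.288)³ = 1.024×10⁴ N/C.
E_r = 2·1.024×10⁴·cos58° = 1.085×10⁴ N/C.

E_r ≈ 1.08×10⁴ N/C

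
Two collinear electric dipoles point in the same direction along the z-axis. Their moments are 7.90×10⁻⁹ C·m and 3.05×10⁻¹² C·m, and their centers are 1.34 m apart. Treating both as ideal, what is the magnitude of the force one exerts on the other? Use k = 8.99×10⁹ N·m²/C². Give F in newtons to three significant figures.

On-axis field of dipole 1 at distance r: E = 2kp₁/r³. Force on dipole 2 is F = p₂·dE/dr (gradient along axis).
dE/dr = −6kp₁/r⁴, so |F| = 6kp₁p₂/r⁴ (attractive for aligned moments).
F = 6(8.99×10⁹)(7.90×10⁻⁹)(3.05×10⁻¹²)/(1.34)⁴ = 4.031×10⁻¹⁰ N.

F ≈ 4.03×10⁻¹⁰ N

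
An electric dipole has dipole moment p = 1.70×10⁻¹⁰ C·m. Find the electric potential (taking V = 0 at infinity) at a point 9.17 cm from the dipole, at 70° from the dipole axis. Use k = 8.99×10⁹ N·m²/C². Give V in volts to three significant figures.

The dipole potential is V = kp cosθ / r².
V = (8.99×10⁹)(1.70×10⁻¹⁰)·cos70° / (0.0917)² = 62.16 V.

V ≈ 62.2 V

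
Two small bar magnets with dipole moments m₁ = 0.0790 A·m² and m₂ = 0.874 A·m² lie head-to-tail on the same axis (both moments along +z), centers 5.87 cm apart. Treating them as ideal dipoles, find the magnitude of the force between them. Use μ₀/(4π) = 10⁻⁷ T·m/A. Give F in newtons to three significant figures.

F ≈ 0.00349 N

On-axis B of dipole 1: B = (μ₀/4π)·2m₁/r³. Force on dipole 2: F = m₂·dB/dr.
dB/dr = −(μ₀/4π)·6m₁/r⁴, so |F| = (μ₀/4π)·6m₁m₂/r⁴.
F = 6(10⁻⁷)(0.0790)(0.874)/(0.0587)⁴ = 0.003489 N.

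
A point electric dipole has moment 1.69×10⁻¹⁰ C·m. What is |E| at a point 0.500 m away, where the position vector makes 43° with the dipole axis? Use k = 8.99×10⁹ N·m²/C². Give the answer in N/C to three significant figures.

At angle θ the dipole field magnitude is E = (kp/r³)·√(1 + 3cos²θ).
kp/r³ = (8.99×10⁹)(1.69×10⁻¹⁰) / (0.500)³ = 12.15 N/C.
√(1 + 3cos²43°) = √(1 + 3·0.5349) = √2.6046 ≈ 1.6139.
E ≈ 12.15 × 1.614 = 19.62 N/C.

E ≈ 19.6 N/C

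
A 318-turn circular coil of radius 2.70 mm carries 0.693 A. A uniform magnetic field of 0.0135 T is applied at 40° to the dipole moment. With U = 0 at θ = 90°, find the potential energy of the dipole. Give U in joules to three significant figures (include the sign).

m = NIA = NIπa² = 318·(0.693)·π·(0.00270)² = 0.005047 A·m².
U = −m·B = −mB cosθ.
U = −(0.005047)(0.0135)·cos40° = -5.219×10⁻⁵ J.

U ≈ -5.22×10⁻⁵ J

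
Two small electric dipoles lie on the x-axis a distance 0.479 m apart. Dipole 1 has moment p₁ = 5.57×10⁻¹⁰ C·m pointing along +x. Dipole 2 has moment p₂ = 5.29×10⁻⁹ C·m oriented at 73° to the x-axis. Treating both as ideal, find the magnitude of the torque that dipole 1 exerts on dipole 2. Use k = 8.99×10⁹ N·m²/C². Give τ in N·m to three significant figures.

The second dipole sits on the axis of the first, so the field there is axial: E₁ = 2kp₁/r³ along +x.
E₁ = 2(8.99×10⁹)(5.57×10⁻¹⁰)/(0.479)³ = 91.13 N/C.
Torque on the second dipole: τ = p₂ E₁ sinθ.
τ = (5.29×10⁻⁹)(91.13)·sin73° = 4.610×10⁻⁷ N·m.

τ ≈ 4.61×10⁻⁷ N·m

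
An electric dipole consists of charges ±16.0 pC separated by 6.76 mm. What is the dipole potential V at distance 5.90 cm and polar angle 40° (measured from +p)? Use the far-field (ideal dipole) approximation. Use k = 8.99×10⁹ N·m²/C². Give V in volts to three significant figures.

Dipole moment p = qd = (1.60×10⁻¹¹ C)(0.00676 m) = 1.082×10⁻¹³ C·m.
The dipole potential is V = kp cosθ / r².
V = (8.99×10⁹)(1.082×10⁻¹³)·cos40° / (0.0590)² = 0.2141 V.

V ≈ 0.214 V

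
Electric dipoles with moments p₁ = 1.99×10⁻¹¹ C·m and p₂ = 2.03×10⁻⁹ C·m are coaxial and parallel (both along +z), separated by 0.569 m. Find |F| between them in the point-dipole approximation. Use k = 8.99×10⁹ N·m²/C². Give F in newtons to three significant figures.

F ≈ 2.08×10⁻⁸ N

On-axis field of dipole 1 at distance r: E = 2kp₁/r³. Force on dipole 2 is F = p₂·dE/dr (gradient along axis).
dE/dr = −6kp₁/r⁴, so |F| = 6kp₁p₂/r⁴ (attractive for aligned moments).
F = 6(8.99×10⁹)(1.99×10⁻¹¹)(2.03×10⁻⁹)/(0.569)⁴ = 2.079×10⁻⁸ N.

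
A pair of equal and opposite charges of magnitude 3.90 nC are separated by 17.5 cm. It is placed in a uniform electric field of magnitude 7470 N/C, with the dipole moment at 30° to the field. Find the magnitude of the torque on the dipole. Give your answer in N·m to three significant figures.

Dipole moment p = qd = (3.90×10⁻⁹ C)(0.175 m) = 6.825×10⁻¹⁰ C·m.
Torque on an electric dipole: τ = pE sinθ.
τ = (6.825×10⁻¹⁰)(7470)·sin30° = 2.549×10⁻⁶ N·m.

τ ≈ 2.55×10⁻⁶ N·m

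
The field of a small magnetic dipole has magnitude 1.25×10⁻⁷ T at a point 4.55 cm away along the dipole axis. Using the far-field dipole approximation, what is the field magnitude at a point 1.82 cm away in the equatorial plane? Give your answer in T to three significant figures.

B ≈ 9.77×10⁻⁷ T

Dipole fields scale as 1/r³ in the far field.
The axial field is twice the equatorial field at the same r, so the geometry factor is 1/2.
B₂ = B₁ · (1/2) · (r₁/r₂)³ = 1.25×10⁻⁷ · 0.5 · (4.55/1.82)³.
(r₁/r₂)³ = (2.5)³ = 15.62.
B₂ ≈ 9.766×10⁻⁷ T.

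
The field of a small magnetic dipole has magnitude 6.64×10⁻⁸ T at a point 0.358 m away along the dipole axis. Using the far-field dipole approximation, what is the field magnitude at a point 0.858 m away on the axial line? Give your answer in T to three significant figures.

Dipole fields scale as 1/r³ in the far field; the geometry is the same at both points.
B₂ = B₁ · (r₁/r₂)³ = 6.64×10⁻⁸ · (0.358/0.858)³.
(r₁/r₂)³ = (0.4172)³ = 0.07264.
B₂ ≈ 4.823×10⁻⁹ T.

B ≈ 4.82×10⁻⁹ T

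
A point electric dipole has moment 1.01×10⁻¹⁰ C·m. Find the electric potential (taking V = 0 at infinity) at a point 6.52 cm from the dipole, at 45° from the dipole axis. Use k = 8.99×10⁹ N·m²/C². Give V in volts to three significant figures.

V ≈ 151 V

The dipole potential is V = kp cosθ / r².
V = (8.99×10⁹)(1.01×10⁻¹⁰)·cos45° / (0.0652)² = 151.0 V.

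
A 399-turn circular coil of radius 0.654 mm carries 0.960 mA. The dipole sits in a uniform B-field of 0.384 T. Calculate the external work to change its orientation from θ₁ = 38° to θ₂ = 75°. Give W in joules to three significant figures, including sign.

W ≈ 1.05×10⁻⁷ J

m = NIA = NIπa² = 399·(9.60×10⁻⁴)·π·(6.54×10⁻⁴)² = 5.147×10⁻⁷ A·m².
W_ext = ΔU = −mB cosθ₂ + mB cosθ₁ = mB(cosθ₁ − cosθ₂).
W = (5.147×10⁻⁷)(0.384)·(cos38° − cos75°) = (1.976×10⁻⁷)·(+0.5292) = 1.046×10⁻⁷ J.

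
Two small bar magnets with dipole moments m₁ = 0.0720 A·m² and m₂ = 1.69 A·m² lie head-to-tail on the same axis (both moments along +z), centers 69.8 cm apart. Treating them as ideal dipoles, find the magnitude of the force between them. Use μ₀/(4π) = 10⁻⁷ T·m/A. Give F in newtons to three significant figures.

On-axis B of dipole 1: B = (μ₀/4π)·2m₁/r³. Force on dipole 2: F = m₂·dB/dr.
dB/dr = −(μ₀/4π)·6m₁/r⁴, so |F| = (μ₀/4π)·6m₁m₂/r⁴.
F = 6(10⁻⁷)(0.0720)(1.69)/(0.698)⁴ = 3.076×10⁻⁷ N.

F ≈ 3.08×10⁻⁷ N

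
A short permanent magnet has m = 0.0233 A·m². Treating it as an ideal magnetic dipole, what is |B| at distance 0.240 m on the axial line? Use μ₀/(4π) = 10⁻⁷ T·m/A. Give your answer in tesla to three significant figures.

On axis B = (μ₀/4π)·2m/r³.
B = 2·(10⁻⁷)·(0.0233) / (0.240)³ = 3.371×10⁻⁷ T.

B ≈ 3.37×10⁻⁷ T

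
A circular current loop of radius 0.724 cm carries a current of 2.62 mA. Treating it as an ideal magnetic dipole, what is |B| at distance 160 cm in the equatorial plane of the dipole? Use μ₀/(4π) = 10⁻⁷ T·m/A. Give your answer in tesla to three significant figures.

B ≈ 1.05×10⁻¹⁴ T

Magnetic moment m = IA = Iπa² = (0.00262)·π·(0.00724)² = 4.314×10⁻⁷ A·m².
In the equatorial plane B = (μ₀/4π)·m/r³ (half the axial value).
B = (10⁻⁷)·(4.314×10⁻⁷) / (1.60)³ = 1.053×10⁻¹⁴ T.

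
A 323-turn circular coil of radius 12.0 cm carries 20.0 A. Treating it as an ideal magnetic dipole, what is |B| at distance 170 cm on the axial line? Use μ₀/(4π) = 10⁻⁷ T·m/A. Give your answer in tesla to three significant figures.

m = NIA = NIπa² = 323·(20.0)·π·(0.120)² = 292.2 A·m².
On axis B = (μ₀/4π)·2m/r³.
B = 2·(10⁻⁷)·(292.2) / (1.70)³ = 1.189×10⁻⁵ T.

B ≈ 1.19×10⁻⁵ T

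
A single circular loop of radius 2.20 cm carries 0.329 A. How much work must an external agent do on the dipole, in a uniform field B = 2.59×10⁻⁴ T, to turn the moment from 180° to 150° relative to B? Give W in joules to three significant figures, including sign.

W ≈ -1.74×10⁻⁸ J

Magnetic moment m = IA = Iπa² = (0.329)·π·(0.0220)² = 5.003×10⁻⁴ A·m².
W_ext = ΔU = −mB cosθ₂ + mB cosθ₁ = mB(cosθ₁ − cosθ₂).
W = (5.003×10⁻⁴)(2.59×10⁻⁴)·(cos180° − cos150°) = (1.296×10⁻⁷)·(-0.1340) = -1.736×10⁻⁸ J.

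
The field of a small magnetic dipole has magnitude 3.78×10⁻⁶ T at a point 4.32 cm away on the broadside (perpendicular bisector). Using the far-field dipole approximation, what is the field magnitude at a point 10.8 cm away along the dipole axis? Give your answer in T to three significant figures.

Dipole fields scale as 1/r³ in the far field.
The axial field is twice the equatorial field at the same r, so the geometry factor is 2/1.
B₂ = B₁ · (2/1) · (r₁/r₂)³ = 3.78×10⁻⁶ · 2 · (4.32/10.8)³.
(r₁/r₂)³ = (0.4)³ = 0.064.
B₂ ≈ 4.838×10⁻⁷ T.

B ≈ 4.84×10⁻⁷ T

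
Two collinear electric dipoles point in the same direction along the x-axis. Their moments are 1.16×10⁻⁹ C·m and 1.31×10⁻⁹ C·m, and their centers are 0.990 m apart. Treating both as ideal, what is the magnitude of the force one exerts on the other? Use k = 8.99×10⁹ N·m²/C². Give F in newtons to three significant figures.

F ≈ 8.53×10⁻⁸ N

On-axis field of dipole 1 at distance r: E = 2kp₁/r³. Force on dipole 2 is F = p₂·dE/dr (gradient along axis).
dE/dr = −6kp₁/r⁴, so |F| = 6kp₁p₂/r⁴ (attractive for aligned moments).
F = 6(8.99×10⁹)(1.16×10⁻⁹)(1.31×10⁻⁹)/(0.990)⁴ = 8.533×10⁻⁸ N.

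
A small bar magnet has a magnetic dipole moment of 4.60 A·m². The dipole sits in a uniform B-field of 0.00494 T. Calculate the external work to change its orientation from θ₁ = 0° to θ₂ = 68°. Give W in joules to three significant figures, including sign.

W ≈ 0.0142 J

W_ext = ΔU = −mB cosθ₂ + mB cosθ₁ = mB(cosθ₁ − cosθ₂).
W = (4.60)(0.00494)·(cos0° − cos68°) = (0.02272)·(+0.6254) = 0.01421 J.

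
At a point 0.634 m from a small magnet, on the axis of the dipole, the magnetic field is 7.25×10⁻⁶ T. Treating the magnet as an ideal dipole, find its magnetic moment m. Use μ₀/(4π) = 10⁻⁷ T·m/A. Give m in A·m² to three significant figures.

m ≈ 9.24 A·m²

On axis B = (μ₀/4π)·2m/r³, so m = Br³·4π/(μ₀·2).
m = (7.25×10⁻⁶)·(0.634)³ / (2·10⁻⁷) = 9.238 A·m².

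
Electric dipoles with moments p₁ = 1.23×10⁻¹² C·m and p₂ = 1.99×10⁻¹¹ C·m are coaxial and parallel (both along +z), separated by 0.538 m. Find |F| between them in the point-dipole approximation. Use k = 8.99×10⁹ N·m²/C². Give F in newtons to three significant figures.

On-axis field of dipole 1 at distance r: E = 2kp₁/r³. Force on dipole 2 is F = p₂·dE/dr (gradient along axis).
dE/dr = −6kp₁/r⁴, so |F| = 6kp₁p₂/r⁴ (attractive for aligned moments).
F = 6(8.99×10⁹)(1.23×10⁻¹²)(1.99×10⁻¹¹)/(0.538)⁴ = 1.576×10⁻¹¹ N.

F ≈ 1.58×10⁻¹¹ N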